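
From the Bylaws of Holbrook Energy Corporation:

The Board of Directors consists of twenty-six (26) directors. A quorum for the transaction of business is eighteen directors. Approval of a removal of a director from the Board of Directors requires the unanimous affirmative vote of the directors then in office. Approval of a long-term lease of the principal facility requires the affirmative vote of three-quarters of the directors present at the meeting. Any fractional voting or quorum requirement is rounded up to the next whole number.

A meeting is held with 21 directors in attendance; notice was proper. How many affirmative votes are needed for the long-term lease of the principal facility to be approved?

The long-term lease of the principal facility requires three-fourths of the directors present (21).
3/4 of 21 = 15.75, rounded up to 16.

16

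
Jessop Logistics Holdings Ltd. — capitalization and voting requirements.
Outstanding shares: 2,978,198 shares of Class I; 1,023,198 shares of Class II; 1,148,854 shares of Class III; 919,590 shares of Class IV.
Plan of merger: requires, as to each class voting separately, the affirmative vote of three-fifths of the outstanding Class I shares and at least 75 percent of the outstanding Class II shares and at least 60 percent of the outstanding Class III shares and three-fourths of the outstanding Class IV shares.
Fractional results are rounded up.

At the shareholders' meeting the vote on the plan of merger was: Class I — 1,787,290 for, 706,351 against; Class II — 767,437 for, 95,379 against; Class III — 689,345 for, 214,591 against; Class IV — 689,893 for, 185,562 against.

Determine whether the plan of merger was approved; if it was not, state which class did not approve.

Approved — every class gave the required vote.

Class I: 3/5 of 2978198 = 1786918.80, rounded up to 1786919; 1,786,919 required, 1,787,290 in favor — approved.
Class II: 3/4 of 1023198 = 767398.50, rounded up to 767399; 767,399 required, 767,437 in favor — approved.
Class III: 3/5 of 1148854 = 689312.40, rounded up to 689313; 689,313 required, 689,345 in favor — approved.
Class IV: 3/4 of 919590 = 689692.50, rounded up to 689693; 689,693 required, 689,893 in favor — approved.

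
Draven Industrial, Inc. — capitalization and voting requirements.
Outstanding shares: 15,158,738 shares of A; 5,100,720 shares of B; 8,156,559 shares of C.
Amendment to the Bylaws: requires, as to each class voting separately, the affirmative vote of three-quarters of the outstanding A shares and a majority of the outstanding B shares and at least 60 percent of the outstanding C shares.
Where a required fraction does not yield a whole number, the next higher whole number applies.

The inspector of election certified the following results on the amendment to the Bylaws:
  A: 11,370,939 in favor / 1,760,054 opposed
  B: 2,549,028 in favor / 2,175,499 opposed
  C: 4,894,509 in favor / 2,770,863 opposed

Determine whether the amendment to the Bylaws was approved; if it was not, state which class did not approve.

Not approved — the B shares did not give the required vote.

A: 3/4 of 15158738 = 11369053.50, rounded up to 11369054; 11,369,054 required, 11,370,939 in favor — approved.
B: a majority of 5100720 is 2550361; 2,550,361 required, 2,549,028 in favor — not approved.
C: 3/5 of 8156559 = 4893935.40, rounded up to 4893936; 4,893,936 required, 4,894,509 in favor — approved.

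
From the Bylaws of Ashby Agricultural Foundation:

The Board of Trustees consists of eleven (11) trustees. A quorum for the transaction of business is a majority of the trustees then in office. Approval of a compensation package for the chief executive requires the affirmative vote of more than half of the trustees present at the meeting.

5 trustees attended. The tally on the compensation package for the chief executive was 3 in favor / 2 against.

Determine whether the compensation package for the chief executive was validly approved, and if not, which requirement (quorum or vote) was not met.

Invalid — quorum requirement not satisfied.

Quorum: 5 present; quorum is 6. Not satisfied.
Vote: the compensation package for the chief executive requires a majority of the trustees present (5). A majority of 5 is 3, so 3 affirmative votes are needed; 3 voted in favor. Satisfied. (Moot — without a quorum no business can be validly transacted.)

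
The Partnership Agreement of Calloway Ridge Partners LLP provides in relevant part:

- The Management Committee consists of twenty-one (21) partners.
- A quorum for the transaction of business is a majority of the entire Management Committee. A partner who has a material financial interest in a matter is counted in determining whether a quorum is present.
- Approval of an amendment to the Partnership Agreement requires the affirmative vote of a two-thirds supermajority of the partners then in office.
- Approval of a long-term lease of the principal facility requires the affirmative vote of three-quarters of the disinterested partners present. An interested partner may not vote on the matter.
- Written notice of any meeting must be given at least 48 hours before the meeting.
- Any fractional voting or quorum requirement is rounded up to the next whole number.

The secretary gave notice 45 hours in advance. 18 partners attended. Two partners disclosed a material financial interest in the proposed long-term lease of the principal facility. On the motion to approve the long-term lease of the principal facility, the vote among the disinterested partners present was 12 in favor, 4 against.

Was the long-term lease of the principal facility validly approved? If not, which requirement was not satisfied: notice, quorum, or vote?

Invalid — notice requirement not satisfied.

Notice: 45 hours given; 48 required (45 < 48). Not satisfied.
Quorum: 18 present (interested partners count toward quorum); quorum is 11. Satisfied.
Vote: the long-term lease of the principal facility requires three-fourths of the disinterested partners present (18 − 2 = 16). 3/4 of 16 = 12, so 12 affirmative votes are needed; 12 voted in favor. Satisfied.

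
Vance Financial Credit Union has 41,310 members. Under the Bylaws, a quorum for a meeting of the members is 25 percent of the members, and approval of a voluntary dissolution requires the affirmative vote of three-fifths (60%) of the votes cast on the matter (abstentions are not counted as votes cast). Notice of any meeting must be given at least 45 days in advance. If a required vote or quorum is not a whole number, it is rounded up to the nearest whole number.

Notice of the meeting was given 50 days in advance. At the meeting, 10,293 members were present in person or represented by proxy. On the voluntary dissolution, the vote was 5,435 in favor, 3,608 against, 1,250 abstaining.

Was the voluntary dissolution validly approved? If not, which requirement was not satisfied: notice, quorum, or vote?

Invalid — quorum requirement not satisfied.

Notice: 50 days given; 45 required. Satisfied.
Quorum: 25% of 41,310 = 10,327.50, rounded up to 10,328; 10,293 present. Not satisfied.
Vote: requires three-fifths of the votes cast (10,293 − 1,250 abstaining = 9,043); 3/5 of 9043 = 5425.80, rounded up to 5426, so 5,426 needed; 5,435 in favor. Satisfied.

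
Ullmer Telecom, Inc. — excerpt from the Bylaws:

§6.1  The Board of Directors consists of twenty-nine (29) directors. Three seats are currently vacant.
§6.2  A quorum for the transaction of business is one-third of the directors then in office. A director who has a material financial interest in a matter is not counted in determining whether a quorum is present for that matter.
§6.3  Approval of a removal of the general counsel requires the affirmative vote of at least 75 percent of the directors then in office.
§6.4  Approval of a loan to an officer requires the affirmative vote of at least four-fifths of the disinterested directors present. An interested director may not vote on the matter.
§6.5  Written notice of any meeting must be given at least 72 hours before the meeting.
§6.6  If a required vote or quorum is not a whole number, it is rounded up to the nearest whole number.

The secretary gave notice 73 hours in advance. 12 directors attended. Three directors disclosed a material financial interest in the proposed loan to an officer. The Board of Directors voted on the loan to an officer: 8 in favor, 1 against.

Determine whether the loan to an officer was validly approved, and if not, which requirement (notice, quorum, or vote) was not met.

Valid — all requirements satisfied.

Notice: 73 hours given; 72 required (73 ≥ 72). Satisfied.
Quorum: 12 present, but the 3 interested directors do not count, leaving 9. Quorum is 9. Satisfied.
Vote: the loan to an officer requires four-fifths of the disinterested directors present (12 − 3 = 9). 4/5 of 9 = 7.20, rounded up to 8, so 8 affirmative votes are needed; 8 voted in favor. Satisfied.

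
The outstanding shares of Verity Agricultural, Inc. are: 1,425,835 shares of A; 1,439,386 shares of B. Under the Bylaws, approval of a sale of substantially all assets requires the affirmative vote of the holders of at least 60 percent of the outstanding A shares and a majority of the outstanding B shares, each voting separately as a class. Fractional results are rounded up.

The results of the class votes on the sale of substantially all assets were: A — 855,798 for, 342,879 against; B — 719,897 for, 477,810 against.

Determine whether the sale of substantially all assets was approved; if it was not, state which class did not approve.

Approved — every class gave the required vote.

A: 3/5 of 1425835 = 855501; 855,501 required, 855,798 in favor — approved.
B: a majority of 1439386 is 719694; 719,694 required, 719,897 in favor — approved.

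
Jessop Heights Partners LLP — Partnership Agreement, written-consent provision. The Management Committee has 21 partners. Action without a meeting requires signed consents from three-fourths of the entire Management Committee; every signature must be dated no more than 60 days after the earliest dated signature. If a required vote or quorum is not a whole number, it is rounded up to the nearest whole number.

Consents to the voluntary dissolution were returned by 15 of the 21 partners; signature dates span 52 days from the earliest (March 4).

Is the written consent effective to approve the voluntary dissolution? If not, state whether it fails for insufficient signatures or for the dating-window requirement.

Not effective — insufficient signatures.

Signatures required: three-fourths of 21 — 3/4 of 21 = 15.75, rounded up to 16, so 16 needed; 15 signed. Insufficient.
Dating window: the latest signature is 52 days after the earliest; the limit is 60 days. Within the window.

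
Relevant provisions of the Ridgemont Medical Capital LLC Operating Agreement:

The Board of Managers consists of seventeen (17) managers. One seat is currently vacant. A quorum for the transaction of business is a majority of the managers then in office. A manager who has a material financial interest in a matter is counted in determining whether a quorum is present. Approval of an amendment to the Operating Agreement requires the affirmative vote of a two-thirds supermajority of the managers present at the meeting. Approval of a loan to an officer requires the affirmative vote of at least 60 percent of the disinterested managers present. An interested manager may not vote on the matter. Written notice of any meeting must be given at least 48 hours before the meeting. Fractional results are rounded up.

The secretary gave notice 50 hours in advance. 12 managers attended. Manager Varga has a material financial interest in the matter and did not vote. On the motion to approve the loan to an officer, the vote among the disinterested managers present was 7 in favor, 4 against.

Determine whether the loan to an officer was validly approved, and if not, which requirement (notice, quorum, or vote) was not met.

Notice: 50 hours given; 48 required (50 ≥ 48). Satisfied.
Quorum: 12 present (interested managers count toward quorum); quorum is 9. Satisfied.
Vote: the loan to an officer requires three-fifths of the disinterested managers present (12 − 1 = 11). 3/5 of 11 = 6.60, rounded up to 7, so 7 affirmative votes are needed; 7 voted in favor. Satisfied.

Valid — all requirements satisfied.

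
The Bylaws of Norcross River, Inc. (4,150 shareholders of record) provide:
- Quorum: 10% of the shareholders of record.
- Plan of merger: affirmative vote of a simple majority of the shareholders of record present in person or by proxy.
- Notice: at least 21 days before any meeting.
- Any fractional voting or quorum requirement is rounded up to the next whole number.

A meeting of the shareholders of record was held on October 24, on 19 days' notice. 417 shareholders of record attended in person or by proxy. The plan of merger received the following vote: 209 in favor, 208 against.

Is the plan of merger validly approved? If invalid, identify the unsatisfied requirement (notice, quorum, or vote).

Invalid — notice requirement not satisfied.

Notice: 19 days given; 21 required. Not satisfied.
Quorum: 10% of 4,150 = 415; 417 present. Satisfied.
Vote: requires a majority of those present (417); a majority of 417 is 209, so 209 needed; 209 in favor. Satisfied.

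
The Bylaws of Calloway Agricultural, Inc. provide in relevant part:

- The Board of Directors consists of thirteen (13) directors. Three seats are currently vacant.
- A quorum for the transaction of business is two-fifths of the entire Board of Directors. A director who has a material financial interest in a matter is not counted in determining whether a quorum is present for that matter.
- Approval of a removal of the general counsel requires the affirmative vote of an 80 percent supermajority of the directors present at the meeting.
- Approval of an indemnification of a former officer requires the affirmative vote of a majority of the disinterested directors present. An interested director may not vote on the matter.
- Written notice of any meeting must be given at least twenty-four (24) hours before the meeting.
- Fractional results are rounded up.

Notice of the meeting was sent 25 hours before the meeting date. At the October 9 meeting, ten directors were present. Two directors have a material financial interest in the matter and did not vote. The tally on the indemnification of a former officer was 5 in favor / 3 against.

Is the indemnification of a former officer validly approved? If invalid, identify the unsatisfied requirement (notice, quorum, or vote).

Valid — all requirements satisfied.

Notice: 25 hours given; 24 required (25 ≥ 24). Satisfied.
Quorum: 10 present, but the 2 interested directors do not count, leaving 8. Quorum is 6. Satisfied.
Vote: the indemnification of a former officer requires a majority of the disinterested directors present (10 − 2 = 8). A majority of 8 is 5, so 5 affirmative votes are needed; 5 voted in favor. Satisfied.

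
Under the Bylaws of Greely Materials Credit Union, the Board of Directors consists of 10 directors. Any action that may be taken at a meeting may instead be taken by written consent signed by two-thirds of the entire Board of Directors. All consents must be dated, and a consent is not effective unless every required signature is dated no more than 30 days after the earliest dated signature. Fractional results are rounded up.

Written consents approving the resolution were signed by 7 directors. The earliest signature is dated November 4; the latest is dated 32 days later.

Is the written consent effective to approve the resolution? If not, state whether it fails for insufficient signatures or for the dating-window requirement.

Signatures required: two-thirds of 10 — 2/3 of 10 = 6.67, rounded up to 7, so 7 needed; 7 signed. Sufficient.
Dating window: the latest signature is 32 days after the earliest; the limit is 30 days. Outside the window.

Not effective — dating-window requirement not satisfied.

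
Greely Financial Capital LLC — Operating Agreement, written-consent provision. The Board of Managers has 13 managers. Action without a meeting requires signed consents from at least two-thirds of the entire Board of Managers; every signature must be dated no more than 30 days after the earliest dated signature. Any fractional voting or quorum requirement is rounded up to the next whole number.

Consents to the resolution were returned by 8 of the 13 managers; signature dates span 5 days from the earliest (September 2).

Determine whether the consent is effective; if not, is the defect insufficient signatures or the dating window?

Signatures required: at least two-thirds of 13 — 2/3 of 13 = 8.67, rounded up to 9, so 9 needed; 8 signed. Insufficient.
Dating window: the latest signature is 5 days after the earliest; the limit is 30 days. Within the window.

Not effective — insufficient signatures.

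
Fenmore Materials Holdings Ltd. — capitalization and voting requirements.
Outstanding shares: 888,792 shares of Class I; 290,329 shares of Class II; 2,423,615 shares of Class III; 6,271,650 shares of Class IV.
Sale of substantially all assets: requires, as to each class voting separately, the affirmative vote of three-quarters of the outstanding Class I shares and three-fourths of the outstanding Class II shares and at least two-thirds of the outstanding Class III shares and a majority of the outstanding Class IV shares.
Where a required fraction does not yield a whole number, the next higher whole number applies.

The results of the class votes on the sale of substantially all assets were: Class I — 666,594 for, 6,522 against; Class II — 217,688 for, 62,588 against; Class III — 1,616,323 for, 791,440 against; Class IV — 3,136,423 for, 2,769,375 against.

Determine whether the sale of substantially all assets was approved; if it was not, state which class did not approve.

Class I: 3/4 of 888792 = 666594; 666,594 required, 666,594 in favor — approved.
Class II: 3/4 of 290329 = 217746.75, rounded up to 217747; 217,747 required, 217,688 in favor — not approved.
Class III: 2/3 of 2423615 = 1615743.33, rounded up to 1615744; 1,615,744 required, 1,616,323 in favor — approved.
Class IV: a majority of 6271650 is 3135826; 3,135,826 required, 3,136,423 in favor — approved.

Not approved — the Class II shares did not give the required vote.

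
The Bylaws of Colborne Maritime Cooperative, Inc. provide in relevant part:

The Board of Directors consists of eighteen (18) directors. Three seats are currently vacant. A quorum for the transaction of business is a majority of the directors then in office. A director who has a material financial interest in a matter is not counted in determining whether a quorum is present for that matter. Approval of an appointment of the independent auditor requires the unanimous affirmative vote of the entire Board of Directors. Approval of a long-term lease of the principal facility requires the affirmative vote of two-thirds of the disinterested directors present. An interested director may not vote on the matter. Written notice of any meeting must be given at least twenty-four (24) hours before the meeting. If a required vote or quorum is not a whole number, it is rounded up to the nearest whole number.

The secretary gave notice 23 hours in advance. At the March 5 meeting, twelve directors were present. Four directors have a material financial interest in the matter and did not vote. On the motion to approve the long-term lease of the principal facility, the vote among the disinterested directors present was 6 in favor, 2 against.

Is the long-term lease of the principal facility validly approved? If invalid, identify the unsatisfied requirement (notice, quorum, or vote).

Invalid — notice requirement not satisfied.

Notice: 23 hours given; 24 required (23 < 24). Not satisfied.
Quorum: 12 present, but the 4 interested directors do not count, leaving 8. Quorum is 8. Satisfied.
Vote: the long-term lease of the principal facility requires two-thirds of the disinterested directors present (12 − 4 = 8). 2/3 of 8 = 5.33, rounded up to 6, so 6 affirmative votes are needed; 6 voted in favor. Satisfied.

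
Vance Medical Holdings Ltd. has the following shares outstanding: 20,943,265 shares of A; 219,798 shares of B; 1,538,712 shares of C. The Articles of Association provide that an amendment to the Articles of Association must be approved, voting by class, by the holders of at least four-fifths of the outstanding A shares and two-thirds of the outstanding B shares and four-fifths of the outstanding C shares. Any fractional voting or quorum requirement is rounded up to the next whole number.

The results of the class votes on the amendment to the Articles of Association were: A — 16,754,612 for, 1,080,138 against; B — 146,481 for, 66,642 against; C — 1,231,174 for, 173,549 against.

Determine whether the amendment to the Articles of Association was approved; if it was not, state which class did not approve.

Not approved — the B shares did not give the required vote.

A: 4/5 of 20943265 = 16754612; 16,754,612 required, 16,754,612 in favor — approved.
B: 2/3 of 219798 = 146532; 146,532 required, 146,481 in favor — not approved.
C: 4/5 of 1538712 = 1230969.60, rounded up to 1230970; 1,230,970 required, 1,231,174 in favor — approved.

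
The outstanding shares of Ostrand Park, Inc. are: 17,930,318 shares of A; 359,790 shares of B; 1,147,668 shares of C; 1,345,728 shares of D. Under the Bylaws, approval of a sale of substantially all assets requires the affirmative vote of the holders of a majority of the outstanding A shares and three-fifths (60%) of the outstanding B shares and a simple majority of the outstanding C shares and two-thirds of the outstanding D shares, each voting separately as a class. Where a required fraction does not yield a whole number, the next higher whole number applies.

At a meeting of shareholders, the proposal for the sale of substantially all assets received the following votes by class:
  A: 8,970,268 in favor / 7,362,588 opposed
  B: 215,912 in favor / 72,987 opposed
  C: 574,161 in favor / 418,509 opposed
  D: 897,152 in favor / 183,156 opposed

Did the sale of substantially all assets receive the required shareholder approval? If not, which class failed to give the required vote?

Approved — every class gave the required vote.

A: a majority of 17930318 is 8965160; 8,965,160 required, 8,970,268 in favor — approved.
B: 3/5 of 359790 = 215874; 215,874 required, 215,912 in favor — approved.
C: a majority of 1147668 is 573835; 573,835 required, 574,161 in favor — approved.
D: 2/3 of 1345728 = 897152; 897,152 required, 897,152 in favor — approved.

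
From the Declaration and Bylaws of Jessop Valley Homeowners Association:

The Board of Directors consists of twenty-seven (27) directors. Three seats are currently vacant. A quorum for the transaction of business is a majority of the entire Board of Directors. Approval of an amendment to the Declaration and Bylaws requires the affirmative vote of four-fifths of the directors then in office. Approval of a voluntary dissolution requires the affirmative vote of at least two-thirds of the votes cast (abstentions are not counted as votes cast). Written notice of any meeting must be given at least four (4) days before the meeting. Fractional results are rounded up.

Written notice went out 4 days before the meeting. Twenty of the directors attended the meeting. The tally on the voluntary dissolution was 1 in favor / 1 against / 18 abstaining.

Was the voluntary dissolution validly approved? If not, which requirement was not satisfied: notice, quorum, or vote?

Invalid — vote requirement not satisfied.

Notice: 4 days given; 4 required (4 ≥ 4). Satisfied.
Quorum: 20 present; quorum is 14. Satisfied.
Vote: the voluntary dissolution requires two-thirds of the votes cast (20 present − 18 abstaining = 2). 2/3 of 2 = 1.33, rounded up to 2, so 2 affirmative votes are needed; 1 voted in favor. Not satisfied.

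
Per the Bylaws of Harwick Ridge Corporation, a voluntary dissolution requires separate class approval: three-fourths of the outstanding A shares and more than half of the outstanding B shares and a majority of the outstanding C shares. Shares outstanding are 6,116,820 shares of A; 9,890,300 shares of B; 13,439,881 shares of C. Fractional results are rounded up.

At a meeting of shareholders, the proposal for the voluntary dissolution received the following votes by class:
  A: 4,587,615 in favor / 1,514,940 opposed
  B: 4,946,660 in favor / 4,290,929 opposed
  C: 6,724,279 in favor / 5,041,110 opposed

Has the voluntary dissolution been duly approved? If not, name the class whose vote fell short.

Approved — every class gave the required vote.

A: 3/4 of 6116820 = 4587615; 4,587,615 required, 4,587,615 in favor — approved.
B: a majority of 9890300 is 4945151; 4,945,151 required, 4,946,660 in favor — approved.
C: a majority of 13439881 is 6719941; 6,719,941 required, 6,724,279 in favor — approved.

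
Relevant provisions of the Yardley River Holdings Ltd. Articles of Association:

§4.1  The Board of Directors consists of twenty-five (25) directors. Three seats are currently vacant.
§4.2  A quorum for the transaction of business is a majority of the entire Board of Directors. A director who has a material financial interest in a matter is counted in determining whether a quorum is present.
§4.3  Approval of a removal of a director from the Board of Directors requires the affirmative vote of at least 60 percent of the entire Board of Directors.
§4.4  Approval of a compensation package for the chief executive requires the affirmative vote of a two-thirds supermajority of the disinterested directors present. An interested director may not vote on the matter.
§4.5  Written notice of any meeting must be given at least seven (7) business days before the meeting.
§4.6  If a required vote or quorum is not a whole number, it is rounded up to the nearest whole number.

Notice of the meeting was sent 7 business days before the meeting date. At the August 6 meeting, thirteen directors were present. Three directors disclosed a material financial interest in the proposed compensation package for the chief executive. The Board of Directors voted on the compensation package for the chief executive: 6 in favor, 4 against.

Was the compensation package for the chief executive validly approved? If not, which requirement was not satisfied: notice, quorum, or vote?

Notice: 7 business days given; 7 required (7 ≥ 7). Satisfied.
Quorum: 13 present (interested directors count toward quorum); quorum is 13. Satisfied.
Vote: the compensation package for the chief executive requires two-thirds of the disinterested directors present (13 − 3 = 10). 2/3 of 10 = 6.67, rounded up to 7, so 7 affirmative votes are needed; 6 voted in favor. Not satisfied.

Invalid — vote requirement not satisfied.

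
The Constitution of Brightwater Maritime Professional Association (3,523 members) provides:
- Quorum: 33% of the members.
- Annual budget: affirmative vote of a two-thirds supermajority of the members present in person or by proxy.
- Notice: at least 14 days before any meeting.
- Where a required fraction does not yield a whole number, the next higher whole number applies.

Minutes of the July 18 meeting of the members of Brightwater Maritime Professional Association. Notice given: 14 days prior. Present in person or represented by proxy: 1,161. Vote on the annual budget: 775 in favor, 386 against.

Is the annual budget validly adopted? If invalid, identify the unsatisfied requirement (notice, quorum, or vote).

Invalid — quorum requirement not satisfied.

Notice: 14 days given; 14 required. Satisfied.
Quorum: 33% of 3,523 = 1,162.59, rounded up to 1,163; 1,161 present. Not satisfied.
Vote: requires two-thirds of those present (1,161); 2/3 of 1161 = 774, so 774 needed; 775 in favor. Satisfied.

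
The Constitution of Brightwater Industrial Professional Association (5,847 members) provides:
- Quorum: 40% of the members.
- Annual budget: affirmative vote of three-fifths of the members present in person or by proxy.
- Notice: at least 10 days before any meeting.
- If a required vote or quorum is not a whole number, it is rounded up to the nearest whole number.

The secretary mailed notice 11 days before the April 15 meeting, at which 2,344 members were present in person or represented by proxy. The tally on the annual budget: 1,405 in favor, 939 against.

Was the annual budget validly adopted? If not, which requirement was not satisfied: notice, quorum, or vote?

Notice: 11 days given; 10 required. Satisfied.
Quorum: 40% of 5,847 = 2,338.80, rounded up to 2,339; 2,344 present. Satisfied.
Vote: requires three-fifths of those present (2,344); 3/5 of 2344 = 1406.40, rounded up to 1407, so 1,407 needed; 1,405 in favor. Not satisfied.

Invalid — vote requirement not satisfied.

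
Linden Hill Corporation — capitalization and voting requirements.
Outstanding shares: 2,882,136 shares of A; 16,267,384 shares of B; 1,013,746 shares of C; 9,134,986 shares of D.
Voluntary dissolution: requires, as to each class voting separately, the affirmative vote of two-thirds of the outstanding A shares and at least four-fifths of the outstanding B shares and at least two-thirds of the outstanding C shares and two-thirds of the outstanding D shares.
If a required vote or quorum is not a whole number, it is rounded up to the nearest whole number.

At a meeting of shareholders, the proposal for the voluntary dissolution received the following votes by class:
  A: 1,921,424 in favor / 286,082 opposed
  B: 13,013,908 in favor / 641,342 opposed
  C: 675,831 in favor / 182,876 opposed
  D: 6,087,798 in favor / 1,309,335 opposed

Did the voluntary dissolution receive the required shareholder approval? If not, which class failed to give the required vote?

A: 2/3 of 2882136 = 1921424; 1,921,424 required, 1,921,424 in favor — approved.
B: 4/5 of 16267384 = 13013907.20, rounded up to 13013908; 13,013,908 required, 13,013,908 in favor — approved.
C: 2/3 of 1013746 = 675830.67, rounded up to 675831; 675,831 required, 675,831 in favor — approved.
D: 2/3 of 9134986 = 6089990.67, rounded up to 6089991; 6,089,991 required, 6,087,798 in favor — not approved.

Not approved — the D shares did not give the required vote.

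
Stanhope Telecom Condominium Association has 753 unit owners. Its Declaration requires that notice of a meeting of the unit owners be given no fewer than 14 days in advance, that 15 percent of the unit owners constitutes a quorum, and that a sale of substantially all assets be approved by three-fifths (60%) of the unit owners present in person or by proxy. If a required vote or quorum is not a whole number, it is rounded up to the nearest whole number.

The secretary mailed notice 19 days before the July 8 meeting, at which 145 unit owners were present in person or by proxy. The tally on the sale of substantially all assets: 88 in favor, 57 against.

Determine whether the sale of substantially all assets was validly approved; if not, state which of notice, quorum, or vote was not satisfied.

Notice: 19 days given; 14 required. Satisfied.
Quorum: 15% of 753 = 112.95, rounded up to 113; 145 present. Satisfied.
Vote: requires three-fifths of those present (145); 3/5 of 145 = 87, so 87 needed; 88 in favor. Satisfied.

Valid — all requirements satisfied.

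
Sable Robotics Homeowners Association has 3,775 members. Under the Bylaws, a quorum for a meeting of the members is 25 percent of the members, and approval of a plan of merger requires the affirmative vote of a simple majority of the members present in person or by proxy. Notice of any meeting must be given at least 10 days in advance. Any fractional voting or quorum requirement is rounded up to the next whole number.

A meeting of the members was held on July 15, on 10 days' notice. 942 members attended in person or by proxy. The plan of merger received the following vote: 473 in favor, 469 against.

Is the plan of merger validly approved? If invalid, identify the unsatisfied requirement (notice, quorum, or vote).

Notice: 10 days given; 10 required. Satisfied.
Quorum: 25% of 3,775 = 943.75, rounded up to 944; 942 present. Not satisfied.
Vote: requires a majority of those present (942); a majority of 942 is 472, so 472 needed; 473 in favor. Satisfied.

Invalid — quorum requirement not satisfied.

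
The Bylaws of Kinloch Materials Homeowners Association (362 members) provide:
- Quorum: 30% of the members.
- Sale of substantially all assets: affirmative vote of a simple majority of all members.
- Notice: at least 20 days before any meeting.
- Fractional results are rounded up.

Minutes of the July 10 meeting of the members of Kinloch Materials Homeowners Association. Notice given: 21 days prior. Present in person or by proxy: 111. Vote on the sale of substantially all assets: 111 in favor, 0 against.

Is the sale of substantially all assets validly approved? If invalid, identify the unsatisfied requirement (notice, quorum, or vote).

Notice: 21 days given; 20 required. Satisfied.
Quorum: 30% of 362 = 108.60, rounded up to 109; 111 present. Satisfied.
Vote: requires a majority of all members (362); a majority of 362 is 182, so 182 needed; 111 in favor. Not satisfied.

Invalid — vote requirement not satisfied.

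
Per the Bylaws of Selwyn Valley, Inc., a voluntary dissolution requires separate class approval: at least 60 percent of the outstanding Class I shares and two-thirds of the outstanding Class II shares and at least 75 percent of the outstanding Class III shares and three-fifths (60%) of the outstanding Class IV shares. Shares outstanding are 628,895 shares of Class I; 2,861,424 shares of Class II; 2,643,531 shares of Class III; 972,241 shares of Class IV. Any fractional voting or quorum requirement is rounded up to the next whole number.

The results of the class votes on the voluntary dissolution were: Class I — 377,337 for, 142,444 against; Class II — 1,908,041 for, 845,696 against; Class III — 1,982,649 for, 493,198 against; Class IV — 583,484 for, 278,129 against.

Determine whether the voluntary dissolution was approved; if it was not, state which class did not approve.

Class I: 3/5 of 628895 = 377337; 377,337 required, 377,337 in favor — approved.
Class II: 2/3 of 2861424 = 1907616; 1,907,616 required, 1,908,041 in favor — approved.
Class III: 3/4 of 2643531 = 1982648.25, rounded up to 1982649; 1,982,649 required, 1,982,649 in favor — approved.
Class IV: 3/5 of 972241 = 583344.60, rounded up to 583345; 583,345 required, 583,484 in favor — approved.

Approved — every class gave the required vote.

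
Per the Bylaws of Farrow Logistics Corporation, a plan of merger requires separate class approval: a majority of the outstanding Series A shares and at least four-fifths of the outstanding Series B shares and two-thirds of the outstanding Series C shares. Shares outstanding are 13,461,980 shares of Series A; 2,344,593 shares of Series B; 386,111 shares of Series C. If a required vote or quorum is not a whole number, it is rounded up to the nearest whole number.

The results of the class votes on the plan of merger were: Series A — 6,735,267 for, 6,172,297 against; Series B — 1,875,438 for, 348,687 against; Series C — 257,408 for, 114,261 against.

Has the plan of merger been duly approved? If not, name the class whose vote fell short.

Series A: a majority of 13461980 is 6730991; 6,730,991 required, 6,735,267 in favor — approved.
Series B: 4/5 of 2344593 = 1875674.40, rounded up to 1875675; 1,875,675 required, 1,875,438 in favor — not approved.
Series C: 2/3 of 386111 = 257407.33, rounded up to 257408; 257,408 required, 257,408 in favor — approved.

Not approved — the Series B shares did not give the required vote.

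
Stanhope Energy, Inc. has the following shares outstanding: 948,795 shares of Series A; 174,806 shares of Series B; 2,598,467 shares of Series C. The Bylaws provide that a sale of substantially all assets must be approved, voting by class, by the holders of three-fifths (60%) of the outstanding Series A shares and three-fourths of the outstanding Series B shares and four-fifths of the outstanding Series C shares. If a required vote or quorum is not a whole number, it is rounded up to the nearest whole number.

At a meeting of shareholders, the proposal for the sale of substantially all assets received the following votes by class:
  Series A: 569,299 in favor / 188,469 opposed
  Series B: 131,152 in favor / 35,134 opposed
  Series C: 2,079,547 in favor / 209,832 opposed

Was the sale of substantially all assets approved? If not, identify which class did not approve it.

Approved — every class gave the required vote.

Series A: 3/5 of 948795 = 569277; 569,277 required, 569,299 in favor — approved.
Series B: 3/4 of 174806 = 131104.50, rounded up to 131105; 131,105 required, 131,152 in favor — approved.
Series C: 4/5 of 2598467 = 2078773.60, rounded up to 2078774; 2,078,774 required, 2,079,547 in favor — approved.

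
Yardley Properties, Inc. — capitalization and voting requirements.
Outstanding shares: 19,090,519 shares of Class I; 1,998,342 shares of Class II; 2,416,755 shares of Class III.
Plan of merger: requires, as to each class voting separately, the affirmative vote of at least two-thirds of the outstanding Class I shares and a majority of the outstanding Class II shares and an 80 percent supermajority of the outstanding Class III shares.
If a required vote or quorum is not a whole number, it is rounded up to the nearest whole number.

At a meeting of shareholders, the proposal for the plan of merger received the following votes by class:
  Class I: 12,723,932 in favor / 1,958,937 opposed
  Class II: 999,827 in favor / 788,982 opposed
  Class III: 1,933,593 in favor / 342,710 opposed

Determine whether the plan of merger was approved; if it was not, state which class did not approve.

Not approved — the Class I shares did not give the required vote.

Class I: 2/3 of 19090519 = 12727012.67, rounded up to 12727013; 12,727,013 required, 12,723,932 in favor — not approved.
Class II: a majority of 1998342 is 999172; 999,172 required, 999,827 in favor — approved.
Class III: 4/5 of 2416755 = 1933404; 1,933,404 required, 1,933,593 in favor — approved.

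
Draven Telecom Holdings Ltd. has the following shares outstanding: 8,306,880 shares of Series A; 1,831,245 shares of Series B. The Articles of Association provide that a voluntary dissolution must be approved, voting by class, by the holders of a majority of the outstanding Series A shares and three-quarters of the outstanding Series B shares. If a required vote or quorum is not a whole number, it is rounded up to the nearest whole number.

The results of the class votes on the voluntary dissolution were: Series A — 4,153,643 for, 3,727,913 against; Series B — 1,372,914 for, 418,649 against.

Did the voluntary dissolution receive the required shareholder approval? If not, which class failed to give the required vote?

Series A: a majority of 8306880 is 4153441; 4,153,441 required, 4,153,643 in favor — approved.
Series B: 3/4 of 1831245 = 1373433.75, rounded up to 1373434; 1,373,434 required, 1,372,914 in favor — not approved.

Not approved — the Series B shares did not give the required vote.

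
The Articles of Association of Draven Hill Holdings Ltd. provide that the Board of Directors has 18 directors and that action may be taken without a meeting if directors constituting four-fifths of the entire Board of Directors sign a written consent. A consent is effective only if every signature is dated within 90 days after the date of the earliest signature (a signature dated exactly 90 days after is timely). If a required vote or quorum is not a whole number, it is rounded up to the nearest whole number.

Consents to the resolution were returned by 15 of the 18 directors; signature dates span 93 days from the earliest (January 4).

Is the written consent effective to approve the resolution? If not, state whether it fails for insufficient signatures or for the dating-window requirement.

Not effective — dating-window requirement not satisfied.

Signatures required: four-fifths of 18 — 4/5 of 18 = 14.40, rounded up to 15, so 15 needed; 15 signed. Sufficient.
Dating window: the latest signature is 93 days after the earliest; the limit is 90 days. Outside the window.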